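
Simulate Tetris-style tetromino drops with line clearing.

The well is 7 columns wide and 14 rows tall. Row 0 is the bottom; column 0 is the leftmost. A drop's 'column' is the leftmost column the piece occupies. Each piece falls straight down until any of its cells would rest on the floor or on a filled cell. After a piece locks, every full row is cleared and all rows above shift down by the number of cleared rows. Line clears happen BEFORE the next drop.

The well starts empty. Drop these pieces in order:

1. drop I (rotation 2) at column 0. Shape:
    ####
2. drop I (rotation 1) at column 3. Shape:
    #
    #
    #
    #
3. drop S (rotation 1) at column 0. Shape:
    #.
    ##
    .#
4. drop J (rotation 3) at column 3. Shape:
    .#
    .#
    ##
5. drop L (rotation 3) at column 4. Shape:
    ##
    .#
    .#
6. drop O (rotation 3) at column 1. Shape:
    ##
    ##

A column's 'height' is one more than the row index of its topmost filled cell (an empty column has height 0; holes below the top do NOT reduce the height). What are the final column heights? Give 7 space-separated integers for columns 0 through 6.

Drop 1: I rot2 at col 0 lands with bottom-row=0; cleared 0 line(s) (total 0); column heights now [1 1 1 1 0 0 0], max=1
Drop 2: I rot1 at col 3 lands with bottom-row=1; cleared 0 line(s) (total 0); column heights now [1 1 1 5 0 0 0], max=5
Drop 3: S rot1 at col 0 lands with bottom-row=1; cleared 0 line(s) (total 0); column heights now [4 3 1 5 0 0 0], max=5
Drop 4: J rot3 at col 3 lands with bottom-row=5; cleared 0 line(s) (total 0); column heights now [4 3 1 6 8 0 0], max=8
Drop 5: L rot3 at col 4 lands with bottom-row=6; cleared 0 line(s) (total 0); column heights now [4 3 1 6 9 9 0], max=9
Drop 6: O rot3 at col 1 lands with bottom-row=3; cleared 0 line(s) (total 0); column heights now [4 5 5 6 9 9 0], max=9

Answer: 4 5 5 6 9 9 0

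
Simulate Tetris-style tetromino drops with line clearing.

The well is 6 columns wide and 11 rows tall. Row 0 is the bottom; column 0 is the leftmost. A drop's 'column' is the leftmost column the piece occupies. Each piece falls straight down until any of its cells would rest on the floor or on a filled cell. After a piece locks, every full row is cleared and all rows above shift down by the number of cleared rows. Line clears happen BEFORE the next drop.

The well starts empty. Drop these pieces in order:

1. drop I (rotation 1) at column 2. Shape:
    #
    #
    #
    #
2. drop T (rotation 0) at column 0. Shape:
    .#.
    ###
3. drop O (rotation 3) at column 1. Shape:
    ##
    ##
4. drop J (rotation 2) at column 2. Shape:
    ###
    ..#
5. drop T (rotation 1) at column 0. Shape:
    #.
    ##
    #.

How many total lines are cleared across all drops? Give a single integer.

Drop 1: I rot1 at col 2 lands with bottom-row=0; cleared 0 line(s) (total 0); column heights now [0 0 4 0 0 0], max=4
Drop 2: T rot0 at col 0 lands with bottom-row=4; cleared 0 line(s) (total 0); column heights now [5 6 5 0 0 0], max=6
Drop 3: O rot3 at col 1 lands with bottom-row=6; cleared 0 line(s) (total 0); column heights now [5 8 8 0 0 0], max=8
Drop 4: J rot2 at col 2 lands with bottom-row=7; cleared 0 line(s) (total 0); column heights now [5 8 9 9 9 0], max=9
Drop 5: T rot1 at col 0 lands with bottom-row=7; cleared 0 line(s) (total 0); column heights now [10 9 9 9 9 0], max=10

Answer: 0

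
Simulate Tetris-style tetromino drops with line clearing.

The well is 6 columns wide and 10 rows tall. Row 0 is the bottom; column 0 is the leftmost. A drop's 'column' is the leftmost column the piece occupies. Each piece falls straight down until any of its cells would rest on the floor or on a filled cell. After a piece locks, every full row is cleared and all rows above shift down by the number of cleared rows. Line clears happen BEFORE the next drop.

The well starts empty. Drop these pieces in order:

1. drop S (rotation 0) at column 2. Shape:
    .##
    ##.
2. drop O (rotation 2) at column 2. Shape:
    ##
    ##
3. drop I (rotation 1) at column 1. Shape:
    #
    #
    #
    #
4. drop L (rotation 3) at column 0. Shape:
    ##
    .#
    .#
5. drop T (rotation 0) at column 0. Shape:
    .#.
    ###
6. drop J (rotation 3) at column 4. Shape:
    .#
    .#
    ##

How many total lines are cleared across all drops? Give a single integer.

Drop 1: S rot0 at col 2 lands with bottom-row=0; cleared 0 line(s) (total 0); column heights now [0 0 1 2 2 0], max=2
Drop 2: O rot2 at col 2 lands with bottom-row=2; cleared 0 line(s) (total 0); column heights now [0 0 4 4 2 0], max=4
Drop 3: I rot1 at col 1 lands with bottom-row=0; cleared 0 line(s) (total 0); column heights now [0 4 4 4 2 0], max=4
Drop 4: L rot3 at col 0 lands with bottom-row=4; cleared 0 line(s) (total 0); column heights now [7 7 4 4 2 0], max=7
Drop 5: T rot0 at col 0 lands with bottom-row=7; cleared 0 line(s) (total 0); column heights now [8 9 8 4 2 0], max=9
Drop 6: J rot3 at col 4 lands with bottom-row=2; cleared 0 line(s) (total 0); column heights now [8 9 8 4 3 5], max=9

Answer: 0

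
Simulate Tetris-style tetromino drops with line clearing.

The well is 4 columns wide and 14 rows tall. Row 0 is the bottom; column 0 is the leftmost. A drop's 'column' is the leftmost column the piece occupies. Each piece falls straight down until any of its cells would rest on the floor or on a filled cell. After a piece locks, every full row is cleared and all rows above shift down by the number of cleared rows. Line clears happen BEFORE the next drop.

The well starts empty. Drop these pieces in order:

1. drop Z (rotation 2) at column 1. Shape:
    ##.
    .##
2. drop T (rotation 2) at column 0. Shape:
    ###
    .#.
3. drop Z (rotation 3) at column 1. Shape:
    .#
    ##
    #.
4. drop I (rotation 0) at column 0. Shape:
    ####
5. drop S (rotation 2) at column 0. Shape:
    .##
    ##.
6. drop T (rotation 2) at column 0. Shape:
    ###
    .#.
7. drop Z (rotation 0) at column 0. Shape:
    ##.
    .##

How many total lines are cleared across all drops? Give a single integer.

Drop 1: Z rot2 at col 1 lands with bottom-row=0; cleared 0 line(s) (total 0); column heights now [0 2 2 1], max=2
Drop 2: T rot2 at col 0 lands with bottom-row=2; cleared 0 line(s) (total 0); column heights now [4 4 4 1], max=4
Drop 3: Z rot3 at col 1 lands with bottom-row=4; cleared 0 line(s) (total 0); column heights now [4 6 7 1], max=7
Drop 4: I rot0 at col 0 lands with bottom-row=7; cleared 1 line(s) (total 1); column heights now [4 6 7 1], max=7
Drop 5: S rot2 at col 0 lands with bottom-row=6; cleared 0 line(s) (total 1); column heights now [7 8 8 1], max=8
Drop 6: T rot2 at col 0 lands with bottom-row=8; cleared 0 line(s) (total 1); column heights now [10 10 10 1], max=10
Drop 7: Z rot0 at col 0 lands with bottom-row=10; cleared 0 line(s) (total 1); column heights now [12 12 11 1], max=12

Answer: 1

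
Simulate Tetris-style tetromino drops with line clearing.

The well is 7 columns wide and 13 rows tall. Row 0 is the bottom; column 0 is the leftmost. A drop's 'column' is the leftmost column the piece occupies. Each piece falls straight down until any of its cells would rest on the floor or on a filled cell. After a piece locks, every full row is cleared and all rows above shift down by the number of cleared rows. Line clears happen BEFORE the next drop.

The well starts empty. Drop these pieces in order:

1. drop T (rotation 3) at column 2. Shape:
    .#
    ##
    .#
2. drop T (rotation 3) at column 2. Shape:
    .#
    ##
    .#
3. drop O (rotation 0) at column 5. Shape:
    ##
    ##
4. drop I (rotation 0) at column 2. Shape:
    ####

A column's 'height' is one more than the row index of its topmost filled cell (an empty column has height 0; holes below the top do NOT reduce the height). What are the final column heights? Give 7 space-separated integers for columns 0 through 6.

Answer: 0 0 7 7 7 7 2

Derivation:
Drop 1: T rot3 at col 2 lands with bottom-row=0; cleared 0 line(s) (total 0); column heights now [0 0 2 3 0 0 0], max=3
Drop 2: T rot3 at col 2 lands with bottom-row=3; cleared 0 line(s) (total 0); column heights now [0 0 5 6 0 0 0], max=6
Drop 3: O rot0 at col 5 lands with bottom-row=0; cleared 0 line(s) (total 0); column heights now [0 0 5 6 0 2 2], max=6
Drop 4: I rot0 at col 2 lands with bottom-row=6; cleared 0 line(s) (total 0); column heights now [0 0 7 7 7 7 2], max=7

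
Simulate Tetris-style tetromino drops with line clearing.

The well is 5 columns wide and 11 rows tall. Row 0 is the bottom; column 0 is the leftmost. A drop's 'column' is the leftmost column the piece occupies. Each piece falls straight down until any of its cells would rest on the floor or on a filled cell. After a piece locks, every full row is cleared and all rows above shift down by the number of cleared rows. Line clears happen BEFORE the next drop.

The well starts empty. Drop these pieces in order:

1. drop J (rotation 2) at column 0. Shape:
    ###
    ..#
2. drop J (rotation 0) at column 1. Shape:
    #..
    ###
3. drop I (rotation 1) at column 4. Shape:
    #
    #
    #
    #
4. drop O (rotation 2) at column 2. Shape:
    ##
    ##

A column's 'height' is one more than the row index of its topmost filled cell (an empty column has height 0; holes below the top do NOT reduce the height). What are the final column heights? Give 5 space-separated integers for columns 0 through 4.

Drop 1: J rot2 at col 0 lands with bottom-row=0; cleared 0 line(s) (total 0); column heights now [2 2 2 0 0], max=2
Drop 2: J rot0 at col 1 lands with bottom-row=2; cleared 0 line(s) (total 0); column heights now [2 4 3 3 0], max=4
Drop 3: I rot1 at col 4 lands with bottom-row=0; cleared 0 line(s) (total 0); column heights now [2 4 3 3 4], max=4
Drop 4: O rot2 at col 2 lands with bottom-row=3; cleared 0 line(s) (total 0); column heights now [2 4 5 5 4], max=5

Answer: 2 4 5 5 4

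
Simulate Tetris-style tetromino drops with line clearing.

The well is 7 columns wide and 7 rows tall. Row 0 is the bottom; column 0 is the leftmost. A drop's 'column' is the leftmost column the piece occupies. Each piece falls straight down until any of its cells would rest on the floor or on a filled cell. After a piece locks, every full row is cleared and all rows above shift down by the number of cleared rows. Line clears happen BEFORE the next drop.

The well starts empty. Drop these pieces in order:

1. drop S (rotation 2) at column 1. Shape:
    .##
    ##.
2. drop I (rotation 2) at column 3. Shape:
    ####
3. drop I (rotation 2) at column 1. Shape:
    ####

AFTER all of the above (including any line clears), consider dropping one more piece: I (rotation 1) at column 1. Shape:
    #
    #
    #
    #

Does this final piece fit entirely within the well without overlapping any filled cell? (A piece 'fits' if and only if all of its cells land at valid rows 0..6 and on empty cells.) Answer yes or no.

Drop 1: S rot2 at col 1 lands with bottom-row=0; cleared 0 line(s) (total 0); column heights now [0 1 2 2 0 0 0], max=2
Drop 2: I rot2 at col 3 lands with bottom-row=2; cleared 0 line(s) (total 0); column heights now [0 1 2 3 3 3 3], max=3
Drop 3: I rot2 at col 1 lands with bottom-row=3; cleared 0 line(s) (total 0); column heights now [0 4 4 4 4 3 3], max=4
Test piece I rot1 at col 1 (width 1): heights before test = [0 4 4 4 4 3 3]; fits = False

Answer: no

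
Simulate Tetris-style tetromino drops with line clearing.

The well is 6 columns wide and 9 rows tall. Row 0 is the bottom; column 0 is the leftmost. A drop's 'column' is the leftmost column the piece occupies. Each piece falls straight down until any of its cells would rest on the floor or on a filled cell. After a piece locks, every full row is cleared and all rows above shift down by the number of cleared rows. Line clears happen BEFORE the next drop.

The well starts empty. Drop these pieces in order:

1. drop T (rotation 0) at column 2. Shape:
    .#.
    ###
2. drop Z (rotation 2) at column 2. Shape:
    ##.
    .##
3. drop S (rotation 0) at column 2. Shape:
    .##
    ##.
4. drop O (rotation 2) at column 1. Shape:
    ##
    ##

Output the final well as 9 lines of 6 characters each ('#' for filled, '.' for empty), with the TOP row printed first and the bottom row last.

Answer: ......
......
.##...
.####.
..##..
..##..
...##.
...#..
..###.

Derivation:
Drop 1: T rot0 at col 2 lands with bottom-row=0; cleared 0 line(s) (total 0); column heights now [0 0 1 2 1 0], max=2
Drop 2: Z rot2 at col 2 lands with bottom-row=2; cleared 0 line(s) (total 0); column heights now [0 0 4 4 3 0], max=4
Drop 3: S rot0 at col 2 lands with bottom-row=4; cleared 0 line(s) (total 0); column heights now [0 0 5 6 6 0], max=6
Drop 4: O rot2 at col 1 lands with bottom-row=5; cleared 0 line(s) (total 0); column heights now [0 7 7 6 6 0], max=7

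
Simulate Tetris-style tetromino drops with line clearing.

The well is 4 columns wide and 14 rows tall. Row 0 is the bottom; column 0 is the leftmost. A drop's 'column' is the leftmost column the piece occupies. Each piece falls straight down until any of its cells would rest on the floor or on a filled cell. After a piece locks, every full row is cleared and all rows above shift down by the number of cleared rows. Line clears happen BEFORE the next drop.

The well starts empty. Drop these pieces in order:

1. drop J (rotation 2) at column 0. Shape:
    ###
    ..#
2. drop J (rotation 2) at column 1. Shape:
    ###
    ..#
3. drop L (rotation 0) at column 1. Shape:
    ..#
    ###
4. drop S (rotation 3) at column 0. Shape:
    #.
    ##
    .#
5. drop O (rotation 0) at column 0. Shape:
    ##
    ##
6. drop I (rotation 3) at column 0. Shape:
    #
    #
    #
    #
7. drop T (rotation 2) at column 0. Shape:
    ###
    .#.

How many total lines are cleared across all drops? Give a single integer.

Drop 1: J rot2 at col 0 lands with bottom-row=0; cleared 0 line(s) (total 0); column heights now [2 2 2 0], max=2
Drop 2: J rot2 at col 1 lands with bottom-row=1; cleared 1 line(s) (total 1); column heights now [0 2 2 2], max=2
Drop 3: L rot0 at col 1 lands with bottom-row=2; cleared 0 line(s) (total 1); column heights now [0 3 3 4], max=4
Drop 4: S rot3 at col 0 lands with bottom-row=3; cleared 0 line(s) (total 1); column heights now [6 5 3 4], max=6
Drop 5: O rot0 at col 0 lands with bottom-row=6; cleared 0 line(s) (total 1); column heights now [8 8 3 4], max=8
Drop 6: I rot3 at col 0 lands with bottom-row=8; cleared 0 line(s) (total 1); column heights now [12 8 3 4], max=12
Drop 7: T rot2 at col 0 lands with bottom-row=11; cleared 0 line(s) (total 1); column heights now [13 13 13 4], max=13

Answer: 1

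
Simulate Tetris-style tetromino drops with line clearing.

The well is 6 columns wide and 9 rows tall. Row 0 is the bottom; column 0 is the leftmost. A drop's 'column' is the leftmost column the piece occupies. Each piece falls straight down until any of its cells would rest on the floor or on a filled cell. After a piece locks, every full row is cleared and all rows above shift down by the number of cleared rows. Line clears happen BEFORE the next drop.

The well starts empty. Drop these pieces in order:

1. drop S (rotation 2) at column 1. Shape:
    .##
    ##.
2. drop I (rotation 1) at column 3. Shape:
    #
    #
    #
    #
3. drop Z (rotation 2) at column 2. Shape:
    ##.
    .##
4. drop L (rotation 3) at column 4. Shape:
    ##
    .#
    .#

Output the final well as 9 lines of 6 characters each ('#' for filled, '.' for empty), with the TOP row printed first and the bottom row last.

Answer: ......
..####
...###
...#.#
...#..
...#..
...#..
..##..
.##...

Derivation:
Drop 1: S rot2 at col 1 lands with bottom-row=0; cleared 0 line(s) (total 0); column heights now [0 1 2 2 0 0], max=2
Drop 2: I rot1 at col 3 lands with bottom-row=2; cleared 0 line(s) (total 0); column heights now [0 1 2 6 0 0], max=6
Drop 3: Z rot2 at col 2 lands with bottom-row=6; cleared 0 line(s) (total 0); column heights now [0 1 8 8 7 0], max=8
Drop 4: L rot3 at col 4 lands with bottom-row=5; cleared 0 line(s) (total 0); column heights now [0 1 8 8 8 8], max=8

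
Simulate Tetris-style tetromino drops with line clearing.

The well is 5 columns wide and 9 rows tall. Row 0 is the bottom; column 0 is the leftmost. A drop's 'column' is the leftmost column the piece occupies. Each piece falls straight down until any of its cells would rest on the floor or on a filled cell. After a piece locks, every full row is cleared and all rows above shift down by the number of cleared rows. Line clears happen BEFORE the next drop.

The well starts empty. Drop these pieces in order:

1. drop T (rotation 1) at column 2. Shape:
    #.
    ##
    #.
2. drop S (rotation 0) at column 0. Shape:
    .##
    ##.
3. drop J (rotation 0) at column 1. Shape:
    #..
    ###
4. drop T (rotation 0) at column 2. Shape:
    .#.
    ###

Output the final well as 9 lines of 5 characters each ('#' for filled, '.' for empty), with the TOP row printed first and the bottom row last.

Drop 1: T rot1 at col 2 lands with bottom-row=0; cleared 0 line(s) (total 0); column heights now [0 0 3 2 0], max=3
Drop 2: S rot0 at col 0 lands with bottom-row=2; cleared 0 line(s) (total 0); column heights now [3 4 4 2 0], max=4
Drop 3: J rot0 at col 1 lands with bottom-row=4; cleared 0 line(s) (total 0); column heights now [3 6 5 5 0], max=6
Drop 4: T rot0 at col 2 lands with bottom-row=5; cleared 0 line(s) (total 0); column heights now [3 6 6 7 6], max=7

Answer: .....
.....
...#.
.####
.###.
.##..
###..
..##.
..#..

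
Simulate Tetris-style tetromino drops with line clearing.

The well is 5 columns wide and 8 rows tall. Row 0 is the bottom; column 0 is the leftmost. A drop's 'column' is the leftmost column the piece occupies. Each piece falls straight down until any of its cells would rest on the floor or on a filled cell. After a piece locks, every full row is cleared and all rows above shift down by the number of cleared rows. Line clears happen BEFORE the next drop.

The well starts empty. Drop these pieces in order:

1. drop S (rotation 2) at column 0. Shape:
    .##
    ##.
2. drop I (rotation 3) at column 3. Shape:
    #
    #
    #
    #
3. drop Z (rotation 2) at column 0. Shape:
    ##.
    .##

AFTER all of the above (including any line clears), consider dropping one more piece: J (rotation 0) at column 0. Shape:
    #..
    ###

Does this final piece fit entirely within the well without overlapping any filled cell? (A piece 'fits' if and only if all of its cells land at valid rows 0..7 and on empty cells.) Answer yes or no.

Answer: yes

Derivation:
Drop 1: S rot2 at col 0 lands with bottom-row=0; cleared 0 line(s) (total 0); column heights now [1 2 2 0 0], max=2
Drop 2: I rot3 at col 3 lands with bottom-row=0; cleared 0 line(s) (total 0); column heights now [1 2 2 4 0], max=4
Drop 3: Z rot2 at col 0 lands with bottom-row=2; cleared 0 line(s) (total 0); column heights now [4 4 3 4 0], max=4
Test piece J rot0 at col 0 (width 3): heights before test = [4 4 3 4 0]; fits = True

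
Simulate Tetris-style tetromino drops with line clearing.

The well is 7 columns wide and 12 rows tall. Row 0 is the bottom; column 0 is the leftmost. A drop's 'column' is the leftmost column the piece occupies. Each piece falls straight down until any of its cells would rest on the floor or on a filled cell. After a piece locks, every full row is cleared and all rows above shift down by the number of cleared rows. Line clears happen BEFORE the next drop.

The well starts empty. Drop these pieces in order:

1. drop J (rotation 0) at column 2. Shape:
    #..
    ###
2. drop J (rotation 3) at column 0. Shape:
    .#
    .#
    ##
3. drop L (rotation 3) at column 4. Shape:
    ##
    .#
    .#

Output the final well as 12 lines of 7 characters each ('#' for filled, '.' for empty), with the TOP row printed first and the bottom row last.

Answer: .......
.......
.......
.......
.......
.......
.......
.......
.......
.#..##.
.##..#.
######.

Derivation:
Drop 1: J rot0 at col 2 lands with bottom-row=0; cleared 0 line(s) (total 0); column heights now [0 0 2 1 1 0 0], max=2
Drop 2: J rot3 at col 0 lands with bottom-row=0; cleared 0 line(s) (total 0); column heights now [1 3 2 1 1 0 0], max=3
Drop 3: L rot3 at col 4 lands with bottom-row=0; cleared 0 line(s) (total 0); column heights now [1 3 2 1 3 3 0], max=3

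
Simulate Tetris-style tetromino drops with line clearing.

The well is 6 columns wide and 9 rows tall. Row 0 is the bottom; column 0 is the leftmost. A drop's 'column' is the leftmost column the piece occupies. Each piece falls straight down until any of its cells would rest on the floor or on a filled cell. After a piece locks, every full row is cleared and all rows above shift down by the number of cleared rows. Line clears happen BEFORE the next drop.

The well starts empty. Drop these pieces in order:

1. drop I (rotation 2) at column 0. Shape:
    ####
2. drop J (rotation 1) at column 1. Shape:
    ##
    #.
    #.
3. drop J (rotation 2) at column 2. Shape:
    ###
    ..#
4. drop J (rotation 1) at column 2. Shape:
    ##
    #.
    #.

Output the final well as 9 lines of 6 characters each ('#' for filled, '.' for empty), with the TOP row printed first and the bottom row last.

Drop 1: I rot2 at col 0 lands with bottom-row=0; cleared 0 line(s) (total 0); column heights now [1 1 1 1 0 0], max=1
Drop 2: J rot1 at col 1 lands with bottom-row=1; cleared 0 line(s) (total 0); column heights now [1 4 4 1 0 0], max=4
Drop 3: J rot2 at col 2 lands with bottom-row=3; cleared 0 line(s) (total 0); column heights now [1 4 5 5 5 0], max=5
Drop 4: J rot1 at col 2 lands with bottom-row=5; cleared 0 line(s) (total 0); column heights now [1 4 8 8 5 0], max=8

Answer: ......
..##..
..#...
..#...
..###.
.##.#.
.#....
.#....
####..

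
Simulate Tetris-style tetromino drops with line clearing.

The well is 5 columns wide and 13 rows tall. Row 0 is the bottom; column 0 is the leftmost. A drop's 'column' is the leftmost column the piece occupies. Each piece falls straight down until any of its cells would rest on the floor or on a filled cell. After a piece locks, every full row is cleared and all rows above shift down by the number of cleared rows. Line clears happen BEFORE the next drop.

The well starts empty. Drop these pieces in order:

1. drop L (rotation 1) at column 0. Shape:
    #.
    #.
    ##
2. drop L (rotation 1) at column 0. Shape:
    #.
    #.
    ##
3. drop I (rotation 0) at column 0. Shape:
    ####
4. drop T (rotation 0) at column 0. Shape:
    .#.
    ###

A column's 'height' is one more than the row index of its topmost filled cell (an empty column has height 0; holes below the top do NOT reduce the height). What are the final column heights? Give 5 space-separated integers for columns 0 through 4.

Answer: 8 9 8 7 0

Derivation:
Drop 1: L rot1 at col 0 lands with bottom-row=0; cleared 0 line(s) (total 0); column heights now [3 1 0 0 0], max=3
Drop 2: L rot1 at col 0 lands with bottom-row=3; cleared 0 line(s) (total 0); column heights now [6 4 0 0 0], max=6
Drop 3: I rot0 at col 0 lands with bottom-row=6; cleared 0 line(s) (total 0); column heights now [7 7 7 7 0], max=7
Drop 4: T rot0 at col 0 lands with bottom-row=7; cleared 0 line(s) (total 0); column heights now [8 9 8 7 0], max=9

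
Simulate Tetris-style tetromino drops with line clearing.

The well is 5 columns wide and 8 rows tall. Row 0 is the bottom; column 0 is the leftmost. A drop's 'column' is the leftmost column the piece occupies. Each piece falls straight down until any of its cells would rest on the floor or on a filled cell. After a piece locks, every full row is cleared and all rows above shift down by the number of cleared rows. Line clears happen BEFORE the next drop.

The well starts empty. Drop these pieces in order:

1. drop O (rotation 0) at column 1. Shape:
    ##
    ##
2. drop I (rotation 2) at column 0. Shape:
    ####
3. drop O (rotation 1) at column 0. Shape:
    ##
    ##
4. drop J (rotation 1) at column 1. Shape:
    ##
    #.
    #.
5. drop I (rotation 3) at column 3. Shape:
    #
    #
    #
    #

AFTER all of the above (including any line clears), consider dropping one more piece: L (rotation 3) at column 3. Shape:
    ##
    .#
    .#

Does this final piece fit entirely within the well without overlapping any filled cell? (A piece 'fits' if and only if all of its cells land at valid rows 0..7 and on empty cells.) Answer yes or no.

Answer: yes

Derivation:
Drop 1: O rot0 at col 1 lands with bottom-row=0; cleared 0 line(s) (total 0); column heights now [0 2 2 0 0], max=2
Drop 2: I rot2 at col 0 lands with bottom-row=2; cleared 0 line(s) (total 0); column heights now [3 3 3 3 0], max=3
Drop 3: O rot1 at col 0 lands with bottom-row=3; cleared 0 line(s) (total 0); column heights now [5 5 3 3 0], max=5
Drop 4: J rot1 at col 1 lands with bottom-row=5; cleared 0 line(s) (total 0); column heights now [5 8 8 3 0], max=8
Drop 5: I rot3 at col 3 lands with bottom-row=3; cleared 0 line(s) (total 0); column heights now [5 8 8 7 0], max=8
Test piece L rot3 at col 3 (width 2): heights before test = [5 8 8 7 0]; fits = True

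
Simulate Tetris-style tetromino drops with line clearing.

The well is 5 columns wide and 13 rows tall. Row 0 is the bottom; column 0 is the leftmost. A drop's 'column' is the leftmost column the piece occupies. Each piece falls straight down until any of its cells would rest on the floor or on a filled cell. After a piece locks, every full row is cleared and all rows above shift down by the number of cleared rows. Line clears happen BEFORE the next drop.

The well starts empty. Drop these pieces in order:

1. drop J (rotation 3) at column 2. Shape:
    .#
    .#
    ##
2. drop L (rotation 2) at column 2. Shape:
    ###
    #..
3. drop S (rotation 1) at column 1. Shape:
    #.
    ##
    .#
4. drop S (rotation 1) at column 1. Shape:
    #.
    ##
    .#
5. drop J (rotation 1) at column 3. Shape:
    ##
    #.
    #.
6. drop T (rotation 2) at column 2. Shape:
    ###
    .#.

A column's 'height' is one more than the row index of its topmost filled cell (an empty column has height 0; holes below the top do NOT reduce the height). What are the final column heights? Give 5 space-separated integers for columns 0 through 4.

Answer: 0 9 9 9 9

Derivation:
Drop 1: J rot3 at col 2 lands with bottom-row=0; cleared 0 line(s) (total 0); column heights now [0 0 1 3 0], max=3
Drop 2: L rot2 at col 2 lands with bottom-row=2; cleared 0 line(s) (total 0); column heights now [0 0 4 4 4], max=4
Drop 3: S rot1 at col 1 lands with bottom-row=4; cleared 0 line(s) (total 0); column heights now [0 7 6 4 4], max=7
Drop 4: S rot1 at col 1 lands with bottom-row=6; cleared 0 line(s) (total 0); column heights now [0 9 8 4 4], max=9
Drop 5: J rot1 at col 3 lands with bottom-row=4; cleared 0 line(s) (total 0); column heights now [0 9 8 7 7], max=9
Drop 6: T rot2 at col 2 lands with bottom-row=7; cleared 0 line(s) (total 0); column heights now [0 9 9 9 9], max=9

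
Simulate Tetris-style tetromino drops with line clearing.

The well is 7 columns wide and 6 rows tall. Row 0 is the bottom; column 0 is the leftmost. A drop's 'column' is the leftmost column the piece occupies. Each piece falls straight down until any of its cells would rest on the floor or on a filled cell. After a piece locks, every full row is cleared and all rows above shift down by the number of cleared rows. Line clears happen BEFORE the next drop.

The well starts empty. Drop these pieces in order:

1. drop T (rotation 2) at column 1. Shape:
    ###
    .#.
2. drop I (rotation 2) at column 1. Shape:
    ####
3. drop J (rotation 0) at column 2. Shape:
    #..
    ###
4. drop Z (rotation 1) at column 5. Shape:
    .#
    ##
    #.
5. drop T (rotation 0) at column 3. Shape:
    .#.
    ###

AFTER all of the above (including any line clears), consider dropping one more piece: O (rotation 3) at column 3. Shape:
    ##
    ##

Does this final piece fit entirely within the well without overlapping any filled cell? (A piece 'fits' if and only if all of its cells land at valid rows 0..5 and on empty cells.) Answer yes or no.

Drop 1: T rot2 at col 1 lands with bottom-row=0; cleared 0 line(s) (total 0); column heights now [0 2 2 2 0 0 0], max=2
Drop 2: I rot2 at col 1 lands with bottom-row=2; cleared 0 line(s) (total 0); column heights now [0 3 3 3 3 0 0], max=3
Drop 3: J rot0 at col 2 lands with bottom-row=3; cleared 0 line(s) (total 0); column heights now [0 3 5 4 4 0 0], max=5
Drop 4: Z rot1 at col 5 lands with bottom-row=0; cleared 0 line(s) (total 0); column heights now [0 3 5 4 4 2 3], max=5
Drop 5: T rot0 at col 3 lands with bottom-row=4; cleared 0 line(s) (total 0); column heights now [0 3 5 5 6 5 3], max=6
Test piece O rot3 at col 3 (width 2): heights before test = [0 3 5 5 6 5 3]; fits = False

Answer: no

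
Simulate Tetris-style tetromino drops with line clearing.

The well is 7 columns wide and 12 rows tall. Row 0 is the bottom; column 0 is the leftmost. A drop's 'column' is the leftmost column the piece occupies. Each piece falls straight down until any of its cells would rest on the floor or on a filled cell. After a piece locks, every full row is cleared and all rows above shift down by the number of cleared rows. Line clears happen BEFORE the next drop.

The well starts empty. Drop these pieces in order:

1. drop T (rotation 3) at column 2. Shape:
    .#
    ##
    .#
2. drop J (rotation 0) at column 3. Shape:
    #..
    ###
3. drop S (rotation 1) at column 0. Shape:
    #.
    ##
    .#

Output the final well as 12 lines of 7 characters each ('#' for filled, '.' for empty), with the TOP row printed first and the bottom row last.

Answer: .......
.......
.......
.......
.......
.......
.......
...#...
...###.
#..#...
####...
.#.#...

Derivation:
Drop 1: T rot3 at col 2 lands with bottom-row=0; cleared 0 line(s) (total 0); column heights now [0 0 2 3 0 0 0], max=3
Drop 2: J rot0 at col 3 lands with bottom-row=3; cleared 0 line(s) (total 0); column heights now [0 0 2 5 4 4 0], max=5
Drop 3: S rot1 at col 0 lands with bottom-row=0; cleared 0 line(s) (total 0); column heights now [3 2 2 5 4 4 0], max=5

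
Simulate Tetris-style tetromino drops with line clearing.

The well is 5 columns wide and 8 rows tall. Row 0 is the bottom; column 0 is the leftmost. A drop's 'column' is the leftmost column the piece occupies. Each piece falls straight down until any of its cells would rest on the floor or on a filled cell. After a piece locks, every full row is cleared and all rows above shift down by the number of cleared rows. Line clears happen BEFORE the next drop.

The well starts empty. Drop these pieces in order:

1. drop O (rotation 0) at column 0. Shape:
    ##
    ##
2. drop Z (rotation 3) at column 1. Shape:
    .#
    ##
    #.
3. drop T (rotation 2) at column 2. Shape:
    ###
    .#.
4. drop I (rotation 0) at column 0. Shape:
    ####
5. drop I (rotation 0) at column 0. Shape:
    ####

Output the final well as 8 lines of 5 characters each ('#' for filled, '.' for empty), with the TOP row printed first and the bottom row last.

Answer: ####.
####.
..###
..##.
.##..
.#...
##...
##...

Derivation:
Drop 1: O rot0 at col 0 lands with bottom-row=0; cleared 0 line(s) (total 0); column heights now [2 2 0 0 0], max=2
Drop 2: Z rot3 at col 1 lands with bottom-row=2; cleared 0 line(s) (total 0); column heights now [2 4 5 0 0], max=5
Drop 3: T rot2 at col 2 lands with bottom-row=4; cleared 0 line(s) (total 0); column heights now [2 4 6 6 6], max=6
Drop 4: I rot0 at col 0 lands with bottom-row=6; cleared 0 line(s) (total 0); column heights now [7 7 7 7 6], max=7
Drop 5: I rot0 at col 0 lands with bottom-row=7; cleared 0 line(s) (total 0); column heights now [8 8 8 8 6], max=8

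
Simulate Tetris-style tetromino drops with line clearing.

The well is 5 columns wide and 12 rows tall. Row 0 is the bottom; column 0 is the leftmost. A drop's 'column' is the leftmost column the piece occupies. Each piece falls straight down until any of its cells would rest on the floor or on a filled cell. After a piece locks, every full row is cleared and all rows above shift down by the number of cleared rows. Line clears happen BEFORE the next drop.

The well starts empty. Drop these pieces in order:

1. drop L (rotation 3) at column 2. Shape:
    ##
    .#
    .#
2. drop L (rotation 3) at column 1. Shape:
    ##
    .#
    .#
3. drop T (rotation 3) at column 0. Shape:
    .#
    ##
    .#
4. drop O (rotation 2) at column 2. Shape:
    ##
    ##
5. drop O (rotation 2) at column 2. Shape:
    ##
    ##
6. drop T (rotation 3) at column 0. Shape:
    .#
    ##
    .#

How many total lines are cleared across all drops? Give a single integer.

Drop 1: L rot3 at col 2 lands with bottom-row=0; cleared 0 line(s) (total 0); column heights now [0 0 3 3 0], max=3
Drop 2: L rot3 at col 1 lands with bottom-row=3; cleared 0 line(s) (total 0); column heights now [0 6 6 3 0], max=6
Drop 3: T rot3 at col 0 lands with bottom-row=6; cleared 0 line(s) (total 0); column heights now [8 9 6 3 0], max=9
Drop 4: O rot2 at col 2 lands with bottom-row=6; cleared 0 line(s) (total 0); column heights now [8 9 8 8 0], max=9
Drop 5: O rot2 at col 2 lands with bottom-row=8; cleared 0 line(s) (total 0); column heights now [8 9 10 10 0], max=10
Drop 6: T rot3 at col 0 lands with bottom-row=9; cleared 0 line(s) (total 0); column heights now [11 12 10 10 0], max=12

Answer: 0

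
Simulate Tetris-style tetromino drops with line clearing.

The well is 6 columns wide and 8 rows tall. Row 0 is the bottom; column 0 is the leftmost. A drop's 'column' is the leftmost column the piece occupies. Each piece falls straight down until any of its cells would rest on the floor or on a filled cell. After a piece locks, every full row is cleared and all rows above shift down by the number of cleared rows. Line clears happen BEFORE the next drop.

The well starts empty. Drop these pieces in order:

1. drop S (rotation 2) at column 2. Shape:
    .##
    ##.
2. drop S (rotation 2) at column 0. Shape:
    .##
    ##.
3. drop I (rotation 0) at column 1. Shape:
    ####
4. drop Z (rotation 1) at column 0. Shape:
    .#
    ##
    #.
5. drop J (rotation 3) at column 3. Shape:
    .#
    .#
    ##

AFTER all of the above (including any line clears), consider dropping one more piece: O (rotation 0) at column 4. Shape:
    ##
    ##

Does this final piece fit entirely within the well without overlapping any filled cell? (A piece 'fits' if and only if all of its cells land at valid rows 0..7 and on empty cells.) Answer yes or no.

Drop 1: S rot2 at col 2 lands with bottom-row=0; cleared 0 line(s) (total 0); column heights now [0 0 1 2 2 0], max=2
Drop 2: S rot2 at col 0 lands with bottom-row=0; cleared 0 line(s) (total 0); column heights now [1 2 2 2 2 0], max=2
Drop 3: I rot0 at col 1 lands with bottom-row=2; cleared 0 line(s) (total 0); column heights now [1 3 3 3 3 0], max=3
Drop 4: Z rot1 at col 0 lands with bottom-row=2; cleared 0 line(s) (total 0); column heights now [4 5 3 3 3 0], max=5
Drop 5: J rot3 at col 3 lands with bottom-row=3; cleared 0 line(s) (total 0); column heights now [4 5 3 4 6 0], max=6
Test piece O rot0 at col 4 (width 2): heights before test = [4 5 3 4 6 0]; fits = True

Answer: yes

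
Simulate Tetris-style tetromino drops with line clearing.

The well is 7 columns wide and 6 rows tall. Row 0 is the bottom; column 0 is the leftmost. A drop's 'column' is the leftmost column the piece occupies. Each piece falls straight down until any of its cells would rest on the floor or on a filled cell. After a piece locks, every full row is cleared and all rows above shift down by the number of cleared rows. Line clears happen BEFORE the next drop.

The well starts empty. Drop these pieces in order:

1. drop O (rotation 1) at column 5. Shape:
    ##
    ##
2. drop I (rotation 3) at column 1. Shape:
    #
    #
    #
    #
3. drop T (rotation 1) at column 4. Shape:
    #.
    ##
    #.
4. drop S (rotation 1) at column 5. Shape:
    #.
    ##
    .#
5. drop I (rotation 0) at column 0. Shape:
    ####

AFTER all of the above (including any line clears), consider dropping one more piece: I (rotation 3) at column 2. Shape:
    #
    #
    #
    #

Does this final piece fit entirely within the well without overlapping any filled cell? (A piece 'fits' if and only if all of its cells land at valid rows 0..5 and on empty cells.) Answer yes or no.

Drop 1: O rot1 at col 5 lands with bottom-row=0; cleared 0 line(s) (total 0); column heights now [0 0 0 0 0 2 2], max=2
Drop 2: I rot3 at col 1 lands with bottom-row=0; cleared 0 line(s) (total 0); column heights now [0 4 0 0 0 2 2], max=4
Drop 3: T rot1 at col 4 lands with bottom-row=1; cleared 0 line(s) (total 0); column heights now [0 4 0 0 4 3 2], max=4
Drop 4: S rot1 at col 5 lands with bottom-row=2; cleared 0 line(s) (total 0); column heights now [0 4 0 0 4 5 4], max=5
Drop 5: I rot0 at col 0 lands with bottom-row=4; cleared 0 line(s) (total 0); column heights now [5 5 5 5 4 5 4], max=5
Test piece I rot3 at col 2 (width 1): heights before test = [5 5 5 5 4 5 4]; fits = False

Answer: no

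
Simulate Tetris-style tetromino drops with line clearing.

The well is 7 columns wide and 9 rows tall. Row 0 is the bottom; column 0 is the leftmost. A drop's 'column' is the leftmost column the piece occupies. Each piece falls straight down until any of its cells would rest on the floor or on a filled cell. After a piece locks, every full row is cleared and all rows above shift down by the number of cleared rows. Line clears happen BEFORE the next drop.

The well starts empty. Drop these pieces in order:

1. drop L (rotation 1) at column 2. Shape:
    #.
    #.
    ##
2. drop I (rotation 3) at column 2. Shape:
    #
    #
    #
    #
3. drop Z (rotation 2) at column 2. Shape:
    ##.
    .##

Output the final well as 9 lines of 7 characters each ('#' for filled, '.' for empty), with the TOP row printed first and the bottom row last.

Answer: .......
..##...
..###..
..#....
..#....
..#....
..#....
..#....
..##...

Derivation:
Drop 1: L rot1 at col 2 lands with bottom-row=0; cleared 0 line(s) (total 0); column heights now [0 0 3 1 0 0 0], max=3
Drop 2: I rot3 at col 2 lands with bottom-row=3; cleared 0 line(s) (total 0); column heights now [0 0 7 1 0 0 0], max=7
Drop 3: Z rot2 at col 2 lands with bottom-row=6; cleared 0 line(s) (total 0); column heights now [0 0 8 8 7 0 0], max=8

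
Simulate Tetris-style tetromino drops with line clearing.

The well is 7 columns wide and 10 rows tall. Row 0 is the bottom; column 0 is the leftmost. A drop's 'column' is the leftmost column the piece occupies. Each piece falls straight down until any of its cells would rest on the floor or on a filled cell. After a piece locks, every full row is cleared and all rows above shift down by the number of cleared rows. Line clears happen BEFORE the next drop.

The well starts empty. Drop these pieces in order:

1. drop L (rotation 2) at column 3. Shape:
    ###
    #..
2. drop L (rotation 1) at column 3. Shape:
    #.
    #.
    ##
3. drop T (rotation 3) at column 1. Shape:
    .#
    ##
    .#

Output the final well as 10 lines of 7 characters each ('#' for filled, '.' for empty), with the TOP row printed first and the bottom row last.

Answer: .......
.......
.......
.......
.......
...#...
...#...
..###..
.#####.
..##...

Derivation:
Drop 1: L rot2 at col 3 lands with bottom-row=0; cleared 0 line(s) (total 0); column heights now [0 0 0 2 2 2 0], max=2
Drop 2: L rot1 at col 3 lands with bottom-row=2; cleared 0 line(s) (total 0); column heights now [0 0 0 5 3 2 0], max=5
Drop 3: T rot3 at col 1 lands with bottom-row=0; cleared 0 line(s) (total 0); column heights now [0 2 3 5 3 2 0], max=5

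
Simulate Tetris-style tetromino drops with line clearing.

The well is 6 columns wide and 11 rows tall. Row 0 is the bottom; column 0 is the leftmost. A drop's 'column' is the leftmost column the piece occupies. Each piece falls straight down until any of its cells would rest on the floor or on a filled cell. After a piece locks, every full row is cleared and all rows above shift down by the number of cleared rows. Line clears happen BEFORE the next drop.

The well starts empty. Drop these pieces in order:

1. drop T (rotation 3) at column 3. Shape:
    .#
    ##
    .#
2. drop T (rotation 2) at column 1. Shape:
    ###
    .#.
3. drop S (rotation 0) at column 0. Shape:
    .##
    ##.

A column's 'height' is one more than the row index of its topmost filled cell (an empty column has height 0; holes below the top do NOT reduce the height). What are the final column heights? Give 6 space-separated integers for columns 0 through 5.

Drop 1: T rot3 at col 3 lands with bottom-row=0; cleared 0 line(s) (total 0); column heights now [0 0 0 2 3 0], max=3
Drop 2: T rot2 at col 1 lands with bottom-row=1; cleared 0 line(s) (total 0); column heights now [0 3 3 3 3 0], max=3
Drop 3: S rot0 at col 0 lands with bottom-row=3; cleared 0 line(s) (total 0); column heights now [4 5 5 3 3 0], max=5

Answer: 4 5 5 3 3 0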